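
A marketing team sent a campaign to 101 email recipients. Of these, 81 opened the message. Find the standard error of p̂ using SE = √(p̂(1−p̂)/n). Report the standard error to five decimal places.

SE = 0.03965

p̂ = 81/101 = 0.80198.
p̂(1−p̂) = 0.80198·0.19802 = 0.158808.
SE = √(0.158808/101) = 0.03965.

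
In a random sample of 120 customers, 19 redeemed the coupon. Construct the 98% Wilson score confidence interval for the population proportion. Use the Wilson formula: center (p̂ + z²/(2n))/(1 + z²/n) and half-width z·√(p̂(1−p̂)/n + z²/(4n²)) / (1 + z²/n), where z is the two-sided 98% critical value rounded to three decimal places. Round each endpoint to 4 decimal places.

Here p̂ = 19/120 = 0.15833 and z = 2.326 (z² = 5.410276).
Denominator 1 + z²/n = 1 + 5.410276/120 = 1.045086.
Center = (0.15833 + 0.022543)/1.045086 = 0.17307.
Radicand: p̂(1−p̂)/n + z²/(4n²) = 0.001110532 + 0.000093928 = 0.001204460.
Half-width = z·√(radicand)/denom = 2.326·0.034705/1.045086 = 0.07724.
CI: 0.17307 ± 0.07724 = (0.0958, 0.2503).

(0.0958, 0.2503)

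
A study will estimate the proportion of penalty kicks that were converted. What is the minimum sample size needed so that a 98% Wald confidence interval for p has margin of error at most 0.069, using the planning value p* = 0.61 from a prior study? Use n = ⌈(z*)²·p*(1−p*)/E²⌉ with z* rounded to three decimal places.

For 98% confidence, z* = 2.326.
p*(1−p*) = 0.2379.
(z*)²·p*(1−p*)/E² = 5.410276·0.2379/0.004761 = 270.343.
Rounding up, n = 271.

n = 271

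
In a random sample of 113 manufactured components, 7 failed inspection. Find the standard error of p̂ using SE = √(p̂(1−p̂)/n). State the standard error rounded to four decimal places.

SE = 0.0227

p̂ = 7/113 = 0.06195.
p̂(1−p̂) = 0.06195·0.93805 = 0.058112.
SE = √(0.058112/113) = 0.0227.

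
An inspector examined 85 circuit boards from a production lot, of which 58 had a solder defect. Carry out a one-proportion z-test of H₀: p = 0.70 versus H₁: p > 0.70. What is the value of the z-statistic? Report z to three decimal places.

z = -0.355

With x = 58 successes in n = 85, p̂ = 0.68235.
SE₀ = √(0.70·0.30/85) = 0.049705.
Test statistic: z = -0.01765/0.049705 = -0.355.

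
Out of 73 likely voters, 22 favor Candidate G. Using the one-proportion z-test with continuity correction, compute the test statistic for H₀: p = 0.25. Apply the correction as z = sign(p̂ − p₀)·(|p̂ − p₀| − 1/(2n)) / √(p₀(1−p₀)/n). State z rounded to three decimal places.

p̂ = 22/73 = 0.30137. p̂ − p₀ = 0.051370.
1/(2n) = 0.006849.
Corrected numerator: |0.051370| − 0.006849 = 0.044521.
Null standard error: √(0.25·0.75/73) = √0.002568493 = 0.050680.
z = +0.044521/0.050680 = 0.878.

z = 0.878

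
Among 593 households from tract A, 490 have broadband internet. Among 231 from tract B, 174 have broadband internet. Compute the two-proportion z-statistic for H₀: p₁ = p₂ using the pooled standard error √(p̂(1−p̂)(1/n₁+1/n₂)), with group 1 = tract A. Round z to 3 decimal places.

Sample proportions: p̂₁ = 490/593 = 0.82631 and p̂₂ = 174/231 = 0.75325.
Pooling: p̂ = 664/824 = 0.80583.
Pooled SE = √[0.1564709·0.00601534] ≈ 0.030679.
z = 0.07306/0.030679 = 2.381.

z = 2.381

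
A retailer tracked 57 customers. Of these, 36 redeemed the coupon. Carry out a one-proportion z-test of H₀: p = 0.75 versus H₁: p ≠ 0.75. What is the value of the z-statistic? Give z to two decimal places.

z = -2.06

With x = 36 successes in n = 57, p̂ = 0.63158.
Null standard error: √(0.75·0.25/57) = √0.003289474 = 0.057354.
Test statistic: z = -0.11842/0.057354 = -2.06.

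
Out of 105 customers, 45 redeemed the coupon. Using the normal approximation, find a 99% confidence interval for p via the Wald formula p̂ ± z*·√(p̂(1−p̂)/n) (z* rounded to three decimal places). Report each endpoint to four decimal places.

With x = 45 successes in n = 105, p̂ = 0.42857.
Standard error of p̂: √(0.244898/105) = √0.002332362 = 0.048295.
For 99% confidence, z* = 2.576.
Margin of error: 2.576 × 0.048295 = 0.12441.
Interval: 0.42857 ± 0.12441 → (0.3042, 0.5530).

(0.3042, 0.5530)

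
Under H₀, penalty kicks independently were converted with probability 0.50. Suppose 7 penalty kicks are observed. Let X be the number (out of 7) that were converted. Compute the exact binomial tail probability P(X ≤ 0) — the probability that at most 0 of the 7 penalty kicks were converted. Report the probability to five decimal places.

X ~ Binomial(n=7, p=0.50).
P(X ≤ 0) = C(7,0)·0.50^0·0.50^7.
= 0.007812 = 0.00781.

P = 0.00781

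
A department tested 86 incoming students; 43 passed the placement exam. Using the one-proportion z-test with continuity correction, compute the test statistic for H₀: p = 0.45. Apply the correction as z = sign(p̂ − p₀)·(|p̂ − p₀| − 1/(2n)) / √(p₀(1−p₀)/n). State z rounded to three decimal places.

With x = 43 successes in n = 86, p̂ = 0.50000. p̂ − p₀ = 0.050000.
1/(2n) = 0.005814.
Corrected numerator: |0.050000| − 0.005814 = 0.044186.
Null standard error: √(0.45·0.55/86) = √0.002877907 = 0.053646.
z = +0.044186/0.053646 = 0.824.

z = 0.824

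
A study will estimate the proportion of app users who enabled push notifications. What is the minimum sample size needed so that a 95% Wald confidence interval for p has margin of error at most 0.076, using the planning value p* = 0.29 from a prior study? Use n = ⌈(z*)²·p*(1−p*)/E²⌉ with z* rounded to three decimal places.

n = 137

z* = 1.960 at the 95% level.
p*(1−p*) = 0.2059.
Required n before rounding: 3.841600 × 0.2059 / 0.076² = 136.943.
Rounding up, n = 137.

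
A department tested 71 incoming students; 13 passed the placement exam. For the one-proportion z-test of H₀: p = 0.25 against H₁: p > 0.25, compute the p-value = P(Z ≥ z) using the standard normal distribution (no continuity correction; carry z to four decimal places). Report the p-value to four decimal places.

p-value = 0.9035

Sample proportion p̂ = 13/71 = 0.18310.
Null standard error: √(0.25·0.75/71) = √0.002640845 = 0.051389.
z = (p̂ − p₀)/SE = (13/71 − 0.25)/0.051389 ≈ -1.3019.
p-value = P(Z ≥ z) with z = -1.3019 → 0.9035.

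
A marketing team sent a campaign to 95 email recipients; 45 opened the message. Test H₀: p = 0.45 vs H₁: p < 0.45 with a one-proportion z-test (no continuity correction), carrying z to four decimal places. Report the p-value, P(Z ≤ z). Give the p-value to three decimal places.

p-value = 0.679

The sample proportion is 45/95 = 0.47368.
Null standard error: √(0.45·0.55/95) = √0.002605263 = 0.051042.
Test statistic (full precision, shown to 4 dp): z = (45/95 − 0.45)/SE₀ ≈ 0.4640.
p-value = P(Z ≤ z) with z = 0.4640 → 0.679.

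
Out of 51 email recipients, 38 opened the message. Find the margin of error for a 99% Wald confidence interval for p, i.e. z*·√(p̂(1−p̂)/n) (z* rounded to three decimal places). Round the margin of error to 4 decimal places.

The sample proportion is 38/51 = 0.74510.
Standard error of p̂: √(0.189927/51) = √0.003724058 = 0.061025.
z* = 2.576 at the 99% level.
Margin of error = z*·SE = 2.576 × 0.061025 = 0.1572.

ME = 0.1572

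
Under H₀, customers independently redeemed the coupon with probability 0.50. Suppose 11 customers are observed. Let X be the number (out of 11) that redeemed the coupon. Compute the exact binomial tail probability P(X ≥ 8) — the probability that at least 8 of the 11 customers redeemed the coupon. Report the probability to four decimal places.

P = 0.1133

X ~ Binomial(n=11, p=0.50).
P(X ≥ 8) = C(11,8)·0.50^8·0.50^3 + C(11,9)·0.50^9·0.50^2 + C(11,10)·0.50^10·0.50^1 + C(11,11)·0.50^11·0.50^0.
= 0.080566 + 0.026855 + 0.005371 + 0.000488 = 0.1133.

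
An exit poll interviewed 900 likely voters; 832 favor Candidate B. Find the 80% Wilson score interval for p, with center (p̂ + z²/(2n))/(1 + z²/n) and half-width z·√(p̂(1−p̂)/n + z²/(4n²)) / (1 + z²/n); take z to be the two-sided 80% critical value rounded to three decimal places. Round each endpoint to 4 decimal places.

(0.9124, 0.9350)

Here p̂ = 832/900 = 0.92444 and z = 1.282 (z² = 1.643524).
Denominator 1 + z²/n = 1 + 1.643524/900 = 1.001826.
Center = (0.92444 + 0.000913)/1.001826 = 0.92367.
Radicand: p̂(1−p̂)/n + z²/(4n²) = 0.000077608 + 0.000000507 = 0.000078115.
Half-width = z·√(radicand)/denom = 1.282·0.008838/1.001826 = 0.01131.
Interval: 0.92367 ± 0.01131 → (0.9124, 0.9350).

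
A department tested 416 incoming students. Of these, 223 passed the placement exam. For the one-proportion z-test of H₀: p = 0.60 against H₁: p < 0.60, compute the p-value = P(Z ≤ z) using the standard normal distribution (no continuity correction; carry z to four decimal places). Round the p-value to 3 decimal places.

The sample proportion is 223/416 = 0.53606.
SE₀ = √(0.60·0.40/416) = 0.024019.
z = (p̂ − p₀)/SE = (223/416 − 0.60)/0.024019 ≈ -2.6621.
From the standard normal, P(Z ≤ z) = 0.004.

p-value = 0.004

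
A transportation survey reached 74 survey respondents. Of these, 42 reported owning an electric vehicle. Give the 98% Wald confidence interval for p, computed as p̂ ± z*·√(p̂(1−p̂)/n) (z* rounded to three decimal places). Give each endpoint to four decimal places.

(0.4336, 0.7015)

Sample proportion p̂ = 42/74 = 0.56757.
SE(p̂) = √(0.56757·0.43243/74) = 0.057591.
For 98% confidence, z* = 2.326.
Margin = 2.326·0.057591 = 0.13396.
Interval: 0.56757 ± 0.13396 → (0.4336, 0.7015).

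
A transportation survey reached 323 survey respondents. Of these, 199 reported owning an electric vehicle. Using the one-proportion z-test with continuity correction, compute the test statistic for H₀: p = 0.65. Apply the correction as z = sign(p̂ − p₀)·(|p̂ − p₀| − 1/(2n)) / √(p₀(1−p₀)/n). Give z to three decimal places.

z = -1.219

Sample proportion p̂ = 199/323 = 0.61610. p̂ − p₀ = -0.033901.
Continuity correction 1/(2n) = 1/646 = 0.001548.
Corrected numerator: |-0.033901| − 0.001548 = 0.032353.
SE₀ = √(0.65·0.35/323) = 0.026539.
z = −0.032353/0.026539 = -1.219.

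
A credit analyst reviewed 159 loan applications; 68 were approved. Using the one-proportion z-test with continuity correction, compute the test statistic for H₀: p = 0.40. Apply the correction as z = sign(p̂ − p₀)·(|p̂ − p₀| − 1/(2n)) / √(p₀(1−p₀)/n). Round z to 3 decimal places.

z = 0.631

p̂ = 68/159 = 0.42767. p̂ − p₀ = 0.027673.
Continuity correction 1/(2n) = 1/318 = 0.003145.
Corrected numerator: |0.027673| − 0.003145 = 0.024528.
SE₀ = √(0.40·0.60/159) = 0.038851.
z = (+)0.024528/0.038851 = 0.631.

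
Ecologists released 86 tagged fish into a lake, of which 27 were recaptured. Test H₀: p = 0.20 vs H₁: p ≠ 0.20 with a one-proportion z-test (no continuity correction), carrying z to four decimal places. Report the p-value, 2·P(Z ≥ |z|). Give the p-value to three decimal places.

p-value = 0.008

The sample proportion is 27/86 = 0.31395.
Under H₀, SE = √(p₀(1−p₀)/n) = √(0.20·0.80/86) = √0.001860465 = 0.043133.
z = (p̂ − p₀)/SE = (27/86 − 0.20)/0.043133 ≈ 2.6419.
From the standard normal, 2·P(Z ≥ |z|) = 0.008.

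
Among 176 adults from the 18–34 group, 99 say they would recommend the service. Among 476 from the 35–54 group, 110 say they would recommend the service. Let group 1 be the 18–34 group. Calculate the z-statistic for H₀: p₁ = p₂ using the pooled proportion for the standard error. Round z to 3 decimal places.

Sample proportions: p̂₁ = 99/176 = 0.56250 and p̂₂ = 110/476 = 0.23109.
Pooling: p̂ = 209/652 = 0.32055.
SE = √[p̂(1−p̂)(1/n₁+1/n₂)] = √[0.32055·0.67945·(1/176+1/476)] ≈ 0.041171.
z = 0.33141/0.041171 = 8.050.

z = 8.050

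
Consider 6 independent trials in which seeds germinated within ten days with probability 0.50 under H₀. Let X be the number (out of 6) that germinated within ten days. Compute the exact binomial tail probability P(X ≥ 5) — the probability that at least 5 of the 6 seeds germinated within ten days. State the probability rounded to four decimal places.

X ~ Binomial(n=6, p=0.50).
P(X ≥ 5) = C(6,5)·0.50^5·0.50^1 + C(6,6)·0.50^6·0.50^0.
= 0.093750 + 0.015625 = 0.1094.

P = 0.1094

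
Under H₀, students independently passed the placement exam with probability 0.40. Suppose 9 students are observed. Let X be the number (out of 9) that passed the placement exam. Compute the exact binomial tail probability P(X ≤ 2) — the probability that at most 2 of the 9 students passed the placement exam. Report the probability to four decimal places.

X ~ Binomial(n=9, p=0.40).
P(X ≤ 2) = C(9,0)·0.40^0·0.60^9 + C(9,1)·0.40^1·0.60^8 + C(9,2)·0.40^2·0.60^7.
= 0.010078 + 0.060466 + 0.161243 = 0.2318.

P = 0.2318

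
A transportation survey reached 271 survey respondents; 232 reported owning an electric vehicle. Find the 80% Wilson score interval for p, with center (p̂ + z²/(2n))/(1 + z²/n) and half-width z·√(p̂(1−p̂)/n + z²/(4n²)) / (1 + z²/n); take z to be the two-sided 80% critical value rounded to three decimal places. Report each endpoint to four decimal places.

Here p̂ = 232/271 = 0.85609 and z = 1.282 (z² = 1.643524).
1 + z²/n = 1.006065.
Center = (0.85609 + 0.003032)/1.006065 = 0.85394.
Radicand: p̂(1−p̂)/n + z²/(4n²) = 0.000454616 + 0.000005595 = 0.000460211.
Half-width = 1.282·√0.000460211/1.006065 = 0.02734.
So the interval runs from 0.8266 to 0.8813.

(0.8266, 0.8813)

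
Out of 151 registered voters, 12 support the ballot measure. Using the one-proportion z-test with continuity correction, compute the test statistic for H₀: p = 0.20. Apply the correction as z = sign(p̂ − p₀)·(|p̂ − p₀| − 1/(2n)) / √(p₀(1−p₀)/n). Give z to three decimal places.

With x = 12 successes in n = 151, p̂ = 0.07947. p̂ − p₀ = -0.120530.
1/(2n) = 0.003311.
Corrected numerator: |-0.120530| − 0.003311 = 0.117219.
Under H₀, SE = √(p₀(1−p₀)/n) = √(0.20·0.80/151) = √0.001059603 = 0.032552.
z = (−)0.117219/0.032552 = -3.601.

z = -3.601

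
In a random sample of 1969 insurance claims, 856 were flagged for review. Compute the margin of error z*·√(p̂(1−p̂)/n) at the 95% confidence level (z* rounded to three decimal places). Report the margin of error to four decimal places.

The sample proportion is 856/1969 = 0.43474.
SE(p̂) = √(0.43474·0.56526/1969) = 0.011172.
The 95% critical value is z* = 1.960.
Margin of error = z*·SE = 1.960 × 0.011172 = 0.0219.

ME = 0.0219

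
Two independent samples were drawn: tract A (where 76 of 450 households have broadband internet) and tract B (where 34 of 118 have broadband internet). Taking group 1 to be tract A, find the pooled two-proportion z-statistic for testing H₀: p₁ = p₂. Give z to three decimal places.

z = -2.918

Sample proportions: p̂₁ = 76/450 = 0.16889 and p̂₂ = 34/118 = 0.28814.
Pooling: p̂ = 110/568 = 0.19366.
Pooled SE = √[0.1561570·0.01069680] ≈ 0.040870.
z = -0.11925/0.040870 = -2.918.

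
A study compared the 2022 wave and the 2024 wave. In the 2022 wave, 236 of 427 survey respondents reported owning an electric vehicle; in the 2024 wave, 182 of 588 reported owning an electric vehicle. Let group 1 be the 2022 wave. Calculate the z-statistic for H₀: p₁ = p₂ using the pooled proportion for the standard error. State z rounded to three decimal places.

z = 7.771

Sample proportions: p̂₁ = 236/427 = 0.55269 and p̂₂ = 182/588 = 0.30952.
Pooling: p̂ = 418/1015 = 0.41182.
SE = √[p̂(1−p̂)(1/n₁+1/n₂)] = √[0.41182·0.58818·(1/427+1/588)] ≈ 0.031292.
z = 0.24317/0.031292 = 7.771.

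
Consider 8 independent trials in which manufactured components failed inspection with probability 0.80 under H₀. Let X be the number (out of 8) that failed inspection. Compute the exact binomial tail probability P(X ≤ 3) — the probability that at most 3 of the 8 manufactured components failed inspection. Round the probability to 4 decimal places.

P = 0.0104

X ~ Binomial(n=8, p=0.80).
P(X ≤ 3) = C(8,0)·0.80^0·0.20^8 + C(8,1)·0.80^1·0.20^7 + C(8,2)·0.80^2·0.20^6 + C(8,3)·0.80^3·0.20^5.
= 0.000003 + 0.000082 + 0.001147 + 0.009175 = 0.0104.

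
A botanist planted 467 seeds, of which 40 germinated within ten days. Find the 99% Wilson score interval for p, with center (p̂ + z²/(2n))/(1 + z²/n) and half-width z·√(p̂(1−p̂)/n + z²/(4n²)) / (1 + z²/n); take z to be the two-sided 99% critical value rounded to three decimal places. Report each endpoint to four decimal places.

(0.0578, 0.1251)

p̂ = 40/467 = 0.08565; z = 2.576, so z² = 6.635776.
Denominator 1 + z²/n = 1 + 6.635776/467 = 1.014209.
Center = (0.08565 + 0.007105)/1.014209 = 0.09146.
Radicand: p̂(1−p̂)/n + z²/(4n²) = 0.000167702 + 0.000007607 = 0.000175309.
Half-width = z·√(radicand)/denom = 2.576·0.013240/1.014209 = 0.03363.
CI: 0.09146 ± 0.03363 = (0.0578, 0.1251).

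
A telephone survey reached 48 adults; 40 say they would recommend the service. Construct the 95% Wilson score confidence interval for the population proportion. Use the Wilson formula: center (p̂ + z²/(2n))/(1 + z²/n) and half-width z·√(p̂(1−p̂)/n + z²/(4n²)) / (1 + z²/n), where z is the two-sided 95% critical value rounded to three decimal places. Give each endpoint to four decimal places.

Here p̂ = 40/48 = 0.83333 and z = 1.960 (z² = 3.841600).
Denominator 1 + z²/n = 1 + 3.841600/48 = 1.080033.
Adjusted center: (0.83333 + z²/(2n))/1.080033 = 0.80863.
Radicand: p̂(1−p̂)/n + z²/(4n²) = 0.002893519 + 0.000416840 = 0.003310359.
Half-width = z·√(radicand)/denom = 1.960·0.057536/1.080033 = 0.10441.
Interval: 0.80863 ± 0.10441 → (0.7042, 0.9130).

(0.7042, 0.9130)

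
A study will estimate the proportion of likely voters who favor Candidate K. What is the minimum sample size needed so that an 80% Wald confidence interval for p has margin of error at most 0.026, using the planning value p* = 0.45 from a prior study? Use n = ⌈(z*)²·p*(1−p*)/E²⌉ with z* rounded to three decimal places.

n = 602

For 80% confidence, z* = 1.282.
p*(1−p*) = 0.45·0.55 = 0.2475.
Required n before rounding: 1.643524 × 0.2475 / 0.026² = 601.734.
⌈601.734⌉ = 602.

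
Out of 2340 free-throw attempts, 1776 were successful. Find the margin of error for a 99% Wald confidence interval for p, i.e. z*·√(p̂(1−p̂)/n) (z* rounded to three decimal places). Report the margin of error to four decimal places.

The sample proportion is 1776/2340 = 0.75897.
SE = √(p̂(1−p̂)/n) = √(0.182932/2340) = 0.008842.
z* = 2.576 at the 99% level.
ME = 2.576·0.008842 = 0.0228.

ME = 0.0228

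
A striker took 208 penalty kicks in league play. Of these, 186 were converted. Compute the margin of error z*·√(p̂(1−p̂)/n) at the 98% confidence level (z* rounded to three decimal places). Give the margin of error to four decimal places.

p̂ = 186/208 = 0.89423.
SE(p̂) = √(0.89423·0.10577/208) = 0.021324.
For 98% confidence, z* = 2.326.
ME = 2.326·0.021324 = 0.0496.

ME = 0.0496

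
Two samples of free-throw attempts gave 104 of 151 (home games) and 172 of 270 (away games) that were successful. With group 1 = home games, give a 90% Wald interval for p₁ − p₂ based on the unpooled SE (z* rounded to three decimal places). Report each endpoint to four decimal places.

(-0.0268, 0.1302)

p̂₁ = 0.68874, p̂₂ = 0.63704, so the observed difference is 0.05170.
SE = √(0.001419712 + 0.000856374) = √0.002276086 = 0.047708.
For 90% confidence, z* = 1.645. Margin of error = 0.07848.
Interval: 0.05170 ± 0.07848 → (-0.0268, 0.1302).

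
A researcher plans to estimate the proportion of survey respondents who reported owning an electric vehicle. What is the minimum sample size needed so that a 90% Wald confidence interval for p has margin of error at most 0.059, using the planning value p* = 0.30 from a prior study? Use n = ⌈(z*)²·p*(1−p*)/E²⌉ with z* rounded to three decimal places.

z* = 1.645 at the 90% level.
p*(1−p*) = 0.2100.
(z*)²·p*(1−p*)/E² = 2.706025·0.2100/0.003481 = 163.248.
⌈163.248⌉ = 164.

n = 164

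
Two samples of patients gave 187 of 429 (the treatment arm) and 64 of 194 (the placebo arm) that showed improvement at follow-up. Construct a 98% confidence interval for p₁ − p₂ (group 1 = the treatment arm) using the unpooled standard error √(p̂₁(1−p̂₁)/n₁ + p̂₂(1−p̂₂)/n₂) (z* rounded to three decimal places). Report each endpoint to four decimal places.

p̂₁ = 0.43590, p̂₂ = 0.32990, so the observed difference is 0.10600.
SE = √(0.000573172 + 0.001139510) = √0.001712682 = 0.041385.
For 98% confidence, z* = 2.326. Margin of error = 0.09626.
Interval: 0.10600 ± 0.09626 → (0.0097, 0.2023).

(0.0097, 0.2023)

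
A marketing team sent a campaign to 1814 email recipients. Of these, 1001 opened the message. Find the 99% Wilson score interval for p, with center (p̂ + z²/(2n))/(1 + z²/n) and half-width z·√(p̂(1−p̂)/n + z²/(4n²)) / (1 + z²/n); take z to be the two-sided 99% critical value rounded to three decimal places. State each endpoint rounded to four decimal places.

p̂ = 1001/1814 = 0.55182; z = 2.576, so z² = 6.635776.
Denominator 1 + z²/n = 1 + 6.635776/1814 = 1.003658.
Adjusted center: (0.55182 + z²/(2n))/1.003658 = 0.55163.
Radicand: p̂(1−p̂)/n + z²/(4n²) = 0.000136337 + 0.000000504 = 0.000136841.
Half-width = z·√(radicand)/denom = 2.576·0.011698/1.003658 = 0.03002.
CI: 0.55163 ± 0.03002 = (0.5216, 0.5817).

(0.5216, 0.5817)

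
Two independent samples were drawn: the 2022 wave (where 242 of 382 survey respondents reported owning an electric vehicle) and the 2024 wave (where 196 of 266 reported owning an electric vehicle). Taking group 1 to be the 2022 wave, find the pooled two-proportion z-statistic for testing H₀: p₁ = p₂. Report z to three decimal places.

z = -2.765

Sample proportions: p̂₁ = 242/382 = 0.63351 and p̂₂ = 196/266 = 0.73684.
Pooling: p̂ = 438/648 = 0.67593.
Pooled SE = √[0.2190501·0.00637720] ≈ 0.037375.
z = (p̂₁ − p̂₂)/SE = (0.63351 − 0.73684)/0.037375 = -0.10333/0.037375 = -2.765.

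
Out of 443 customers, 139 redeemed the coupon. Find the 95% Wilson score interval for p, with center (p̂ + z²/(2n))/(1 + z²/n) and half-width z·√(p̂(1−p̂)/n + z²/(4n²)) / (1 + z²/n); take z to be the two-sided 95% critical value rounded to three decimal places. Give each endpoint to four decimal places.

(0.2723, 0.3584)

p̂ = 139/443 = 0.31377; z = 1.960, so z² = 3.841600.
Denominator 1 + z²/n = 1 + 3.841600/443 = 1.008672.
Center = (0.31377 + 0.004336)/1.008672 = 0.31537.
Radicand: p̂(1−p̂)/n + z²/(4n²) = 0.000486046 + 0.000004894 = 0.000490940.
Half-width = 1.960·√0.000490940/1.008672 = 0.04305.
So the interval runs from 0.2723 to 0.3584.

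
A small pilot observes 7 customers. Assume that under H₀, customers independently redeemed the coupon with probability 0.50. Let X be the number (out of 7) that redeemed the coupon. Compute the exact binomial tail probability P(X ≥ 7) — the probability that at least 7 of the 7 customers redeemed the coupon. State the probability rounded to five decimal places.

P = 0.00781

X is binomial with n = 7 and p = 0.50.
P(X ≥ 7) = C(7,7)·0.50^7·0.50^0.
= 0.007812 = 0.00781.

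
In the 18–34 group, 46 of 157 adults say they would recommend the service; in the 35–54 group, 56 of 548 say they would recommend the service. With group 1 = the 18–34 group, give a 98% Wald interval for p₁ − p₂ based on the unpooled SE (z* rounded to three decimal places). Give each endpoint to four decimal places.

(0.1011, 0.2805)

p̂₁ = 0.29299, p̂₂ = 0.10219, so the observed difference is 0.19080.
Unpooled SE = √(p̂₁(1−p̂₁)/n₁ + p̂₂(1−p̂₂)/n₂) = √(0.001319416 + 0.000167422) = 0.038560.
For 98% confidence, z* = 2.326. Margin of error = 0.08969.
Interval: 0.19080 ± 0.08969 → (0.1011, 0.2805).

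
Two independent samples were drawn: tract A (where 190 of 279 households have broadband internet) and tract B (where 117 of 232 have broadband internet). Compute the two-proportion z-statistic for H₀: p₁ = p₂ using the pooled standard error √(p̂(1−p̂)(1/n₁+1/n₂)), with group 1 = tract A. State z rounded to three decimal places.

Sample proportions: p̂₁ = 190/279 = 0.68100 and p̂₂ = 117/232 = 0.50431.
Pooling: p̂ = 307/511 = 0.60078.
SE = √[p̂(1−p̂)(1/n₁+1/n₂)] = √[0.60078·0.39922·(1/279+1/232)] ≈ 0.043514.
z = (p̂₁ − p̂₂)/SE = (0.68100 − 0.50431)/0.043514 = 0.17669/0.043514 = 4.061.

z = 4.061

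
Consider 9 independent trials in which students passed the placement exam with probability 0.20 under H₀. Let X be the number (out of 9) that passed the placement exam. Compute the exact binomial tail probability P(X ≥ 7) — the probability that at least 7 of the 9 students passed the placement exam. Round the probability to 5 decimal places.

P = 0.00031

X ~ Binomial(n=9, p=0.20).
P(X ≥ 7) = C(9,7)·0.20^7·0.80^2 + C(9,8)·0.20^8·0.80^1 + C(9,9)·0.20^9·0.80^0.
= 0.000295 + 0.000018 + 0.000001 = 0.00031.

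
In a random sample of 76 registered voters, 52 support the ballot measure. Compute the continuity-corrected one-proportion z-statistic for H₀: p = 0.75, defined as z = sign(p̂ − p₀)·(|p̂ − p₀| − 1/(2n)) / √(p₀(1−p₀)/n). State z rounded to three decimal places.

Sample proportion p̂ = 52/76 = 0.68421. p̂ − p₀ = -0.065789.
Continuity correction 1/(2n) = 1/152 = 0.006579.
Corrected numerator: |-0.065789| − 0.006579 = 0.059210.
Under H₀, SE = √(p₀(1−p₀)/n) = √(0.75·0.25/76) = √0.002467105 = 0.049670.
z = −0.059210/0.049670 = -1.192.

z = -1.192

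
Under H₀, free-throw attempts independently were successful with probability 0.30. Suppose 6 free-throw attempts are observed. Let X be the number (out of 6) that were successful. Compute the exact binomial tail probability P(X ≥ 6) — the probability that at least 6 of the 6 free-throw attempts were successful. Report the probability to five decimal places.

P = 0.00073

X ~ Binomial(n=6, p=0.30).
P(X ≥ 6) = C(6,6)·0.30^6·0.70^0.
= 0.000729 = 0.00073.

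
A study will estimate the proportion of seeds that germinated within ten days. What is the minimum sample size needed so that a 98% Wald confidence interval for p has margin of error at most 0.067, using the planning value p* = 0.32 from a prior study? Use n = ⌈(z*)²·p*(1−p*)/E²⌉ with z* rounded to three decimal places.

For 98% confidence, z* = 2.326.
p*(1−p*) = 0.32·0.68 = 0.2176.
(z*)²·p*(1−p*)/E² = 5.410276·0.2176/0.004489 = 262.258.
Rounding up, n = 263.

n = 263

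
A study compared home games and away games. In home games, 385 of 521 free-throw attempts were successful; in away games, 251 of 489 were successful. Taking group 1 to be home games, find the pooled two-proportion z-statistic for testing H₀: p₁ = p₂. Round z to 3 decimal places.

Sample proportions: p̂₁ = 385/521 = 0.73896 and p̂₂ = 251/489 = 0.51329.
Pooled p̂ = (385+251)/(521+489) = 636/1010 = 0.62970.
SE = √[p̂(1−p̂)(1/n₁+1/n₂)] = √[0.62970·0.37030·(1/521+1/489)] ≈ 0.030404.
z = 0.22567/0.030404 = 7.422.

z = 7.422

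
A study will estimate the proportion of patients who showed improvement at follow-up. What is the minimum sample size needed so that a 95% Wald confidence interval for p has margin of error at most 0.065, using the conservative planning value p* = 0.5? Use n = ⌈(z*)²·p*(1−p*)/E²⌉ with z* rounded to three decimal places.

n = 228

z* = 1.960 at the 95% level.
p*(1−p*) = 0.50·0.50 = 0.2500.
Required n before rounding: 3.841600 × 0.2500 / 0.065² = 227.314.
⌈227.314⌉ = 228.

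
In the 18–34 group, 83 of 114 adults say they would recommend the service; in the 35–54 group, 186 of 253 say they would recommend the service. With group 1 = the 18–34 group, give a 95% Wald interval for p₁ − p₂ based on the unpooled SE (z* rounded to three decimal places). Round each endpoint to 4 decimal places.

p̂₁ = 0.72807, p̂₂ = 0.73518, so the observed difference is -0.00711.
Unpooled SE = √(p̂₁(1−p̂₁)/n₁ + p̂₂(1−p̂₂)/n₂) = √(0.001736702 + 0.000769531) = 0.050062.
z* = 1.960 at the 95% level. Margin of error = 0.09812.
So the interval runs from -0.1052 to 0.0910.

(-0.1052, 0.0910)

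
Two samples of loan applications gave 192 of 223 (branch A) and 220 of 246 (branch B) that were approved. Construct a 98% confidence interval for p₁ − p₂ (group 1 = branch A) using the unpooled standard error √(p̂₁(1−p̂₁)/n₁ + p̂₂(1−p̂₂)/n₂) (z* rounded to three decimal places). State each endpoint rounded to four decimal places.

p̂₁ = 0.86099, p̂₂ = 0.89431, so the observed difference is -0.03332.
Unpooled SE = √(p̂₁(1−p̂₁)/n₁ + p̂₂(1−p̂₂)/n₂) = √(0.000536721 + 0.000384230) = 0.030347.
z* = 2.326 at the 98% level. Margin = 2.326·0.030347 = 0.07059.
So the interval runs from -0.1039 to 0.0373.

(-0.1039, 0.0373)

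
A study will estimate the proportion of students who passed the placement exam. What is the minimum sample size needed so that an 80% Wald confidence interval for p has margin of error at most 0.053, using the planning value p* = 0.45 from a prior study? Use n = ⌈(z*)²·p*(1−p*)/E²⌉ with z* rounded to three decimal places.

For 80% confidence, z* = 1.282.
p*(1−p*) = 0.2475.
Required n before rounding: 1.643524 × 0.2475 / 0.053² = 144.810.
Rounding up, n = 145.

n = 145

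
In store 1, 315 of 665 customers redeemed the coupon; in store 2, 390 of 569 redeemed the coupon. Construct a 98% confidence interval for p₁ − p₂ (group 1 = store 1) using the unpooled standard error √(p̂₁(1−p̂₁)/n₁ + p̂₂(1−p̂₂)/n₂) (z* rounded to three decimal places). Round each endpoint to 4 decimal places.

(-0.2756, -0.1479)

p̂₁ = 315/665 = 0.47368, p̂₂ = 390/569 = 0.68541; p̂₁ − p̂₂ = -0.21173.
SE = √(0.000374898 + 0.000378949) = √0.000753847 = 0.027456.
The 98% critical value is z* = 2.326. Margin = 2.326·0.027456 = 0.06386.
CI: -0.21173 ± 0.06386 = (-0.2756, -0.1479).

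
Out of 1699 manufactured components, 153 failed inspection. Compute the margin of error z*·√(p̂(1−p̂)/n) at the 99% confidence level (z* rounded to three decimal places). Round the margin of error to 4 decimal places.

p̂ = 153/1699 = 0.09005.
SE(p̂) = √(0.09005·0.90995/1699) = 0.006945.
The 99% critical value is z* = 2.576.
So ME = 0.0179.

ME = 0.0179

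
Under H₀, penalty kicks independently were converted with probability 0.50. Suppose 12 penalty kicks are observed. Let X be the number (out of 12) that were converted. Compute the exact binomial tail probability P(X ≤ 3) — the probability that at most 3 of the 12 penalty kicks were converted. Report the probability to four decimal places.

X is binomial with n = 12 and p = 0.50.
P(X ≤ 3) = C(12,0)·0.50^0·0.50^12 + C(12,1)·0.50^1·0.50^11 + C(12,2)·0.50^2·0.50^10 + C(12,3)·0.50^3·0.50^9.
= 0.000244 + 0.002930 + 0.016113 + 0.053711 = 0.0730.

P = 0.0730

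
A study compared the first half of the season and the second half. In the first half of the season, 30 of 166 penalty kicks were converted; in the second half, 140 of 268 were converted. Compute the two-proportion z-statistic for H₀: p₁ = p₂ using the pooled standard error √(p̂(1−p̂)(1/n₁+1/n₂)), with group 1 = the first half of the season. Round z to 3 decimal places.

Sample proportions: p̂₁ = 30/166 = 0.18072 and p̂₂ = 140/268 = 0.52239.
Pooling: p̂ = 170/434 = 0.39171.
Pooled SE = √[0.2382722·0.00975544] ≈ 0.048213.
z = -0.34167/0.048213 = -7.087.

z = -7.087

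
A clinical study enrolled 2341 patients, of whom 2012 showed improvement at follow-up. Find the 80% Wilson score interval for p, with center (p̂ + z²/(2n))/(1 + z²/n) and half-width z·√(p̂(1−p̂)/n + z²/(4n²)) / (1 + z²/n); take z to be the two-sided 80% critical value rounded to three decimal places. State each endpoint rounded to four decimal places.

Here p̂ = 2012/2341 = 0.85946 and z = 1.282 (z² = 1.643524).
1 + z²/n = 1.000702.
Center = (0.85946 + 0.000351)/1.000702 = 0.85921.
Radicand: p̂(1−p̂)/n + z²/(4n²) = 0.000051596 + 0.000000075 = 0.000051671.
Half-width = 1.282·√0.000051671/1.000702 = 0.00921.
Interval: 0.85921 ± 0.00921 → (0.8500, 0.8684).

(0.8500, 0.8684)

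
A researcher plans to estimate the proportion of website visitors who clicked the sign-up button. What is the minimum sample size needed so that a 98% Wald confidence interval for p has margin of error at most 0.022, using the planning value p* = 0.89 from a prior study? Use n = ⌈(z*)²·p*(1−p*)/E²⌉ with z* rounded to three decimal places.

For 98% confidence, z* = 2.326.
p*(1−p*) = 0.0979.
Required n before rounding: 5.410276 × 0.0979 / 0.022² = 1094.351.
Rounding up, n = 1095.

n = 1095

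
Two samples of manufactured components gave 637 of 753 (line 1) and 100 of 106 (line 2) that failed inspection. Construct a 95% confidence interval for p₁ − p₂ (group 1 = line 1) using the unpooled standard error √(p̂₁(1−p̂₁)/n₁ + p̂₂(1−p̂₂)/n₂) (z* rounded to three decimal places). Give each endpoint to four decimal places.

p̂₁ = 637/753 = 0.84595, p̂₂ = 100/106 = 0.94340; p̂₁ − p̂₂ = -0.09745.
SE = √(0.000173066 + 0.000503772) = √0.000676838 = 0.026016.
The 95% critical value is z* = 1.960. Margin = 1.960·0.026016 = 0.05099.
So the interval runs from -0.1484 to -0.0465.

(-0.1484, -0.0465)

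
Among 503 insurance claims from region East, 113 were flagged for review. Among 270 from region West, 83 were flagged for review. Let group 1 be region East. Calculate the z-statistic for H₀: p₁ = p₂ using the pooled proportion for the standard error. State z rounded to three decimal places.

z = -2.521

Sample proportions: p̂₁ = 113/503 = 0.22465 and p̂₂ = 83/270 = 0.30741.
Pooled p̂ = (113+83)/(503+270) = 196/773 = 0.25356.
Pooled SE = √[0.1892661·0.00569178] ≈ 0.032822.
z = -0.08276/0.032822 = -2.521.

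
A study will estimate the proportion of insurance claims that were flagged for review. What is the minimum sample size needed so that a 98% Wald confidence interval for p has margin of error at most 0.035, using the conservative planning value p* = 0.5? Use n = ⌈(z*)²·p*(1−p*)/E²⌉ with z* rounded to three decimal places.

n = 1105

The 98% critical value is z* = 2.326.
p*(1−p*) = 0.2500.
(z*)²·p*(1−p*)/E² = 5.410276·0.2500/0.001225 = 1104.138.
⌈1104.138⌉ = 1105.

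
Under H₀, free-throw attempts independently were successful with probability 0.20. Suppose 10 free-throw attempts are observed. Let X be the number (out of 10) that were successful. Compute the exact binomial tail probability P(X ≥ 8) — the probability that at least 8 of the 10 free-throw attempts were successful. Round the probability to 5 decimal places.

P = 0.00008

X ~ Binomial(n=10, p=0.20).
P(X ≥ 8) = C(10,8)·0.20^8·0.80^2 + C(10,9)·0.20^9·0.80^1 + C(10,10)·0.20^10·0.80^0.
= 0.000074 + 0.000004 + 0.000000 = 0.00008.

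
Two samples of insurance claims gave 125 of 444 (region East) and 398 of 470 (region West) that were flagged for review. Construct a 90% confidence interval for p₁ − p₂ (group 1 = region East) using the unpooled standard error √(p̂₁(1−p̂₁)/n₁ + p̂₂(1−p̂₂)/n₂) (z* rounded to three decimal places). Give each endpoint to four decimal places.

(-0.6098, -0.5208)

p̂₁ = 125/444 = 0.28153, p̂₂ = 398/470 = 0.84681; p̂₁ − p̂₂ = -0.56528.
Unpooled SE = √(p̂₁(1−p̂₁)/n₁ + p̂₂(1−p̂₂)/n₂) = √(0.000455567 + 0.000276008) = 0.027048.
The 90% critical value is z* = 1.645. Margin = 1.645·0.027048 = 0.04449.
CI: -0.56528 ± 0.04449 = (-0.6098, -0.5208).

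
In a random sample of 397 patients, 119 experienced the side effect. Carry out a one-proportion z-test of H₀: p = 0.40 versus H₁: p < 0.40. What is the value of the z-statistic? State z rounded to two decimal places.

z = -4.08

The sample proportion is 119/397 = 0.29975.
Null standard error: √(0.40·0.60/397) = √0.000604534 = 0.024587.
Test statistic: z = -0.10025/0.024587 = -4.08.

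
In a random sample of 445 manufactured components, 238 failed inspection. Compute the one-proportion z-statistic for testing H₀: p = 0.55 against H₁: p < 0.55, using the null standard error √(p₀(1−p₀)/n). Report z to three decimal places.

z = -0.643

p̂ = 238/445 = 0.53483.
Under H₀, SE = √(p₀(1−p₀)/n) = √(0.55·0.45/445) = √0.000556180 = 0.023583.
Test statistic: z = -0.01517/0.023583 = -0.643.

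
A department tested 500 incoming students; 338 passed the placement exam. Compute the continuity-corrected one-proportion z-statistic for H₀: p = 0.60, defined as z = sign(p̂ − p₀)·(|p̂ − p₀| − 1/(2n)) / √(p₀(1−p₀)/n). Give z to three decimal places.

z = 3.423

Sample proportion p̂ = 338/500 = 0.67600. p̂ − p₀ = 0.076000.
Continuity correction 1/(2n) = 1/1000 = 0.001000.
Corrected numerator: |0.076000| − 0.001000 = 0.075000.
Null standard error: √(0.60·0.40/500) = √0.000480000 = 0.021909.
z = +0.075000/0.021909 = 3.423.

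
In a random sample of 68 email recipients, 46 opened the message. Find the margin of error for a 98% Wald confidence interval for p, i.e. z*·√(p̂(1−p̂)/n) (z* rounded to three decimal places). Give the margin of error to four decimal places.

The sample proportion is 46/68 = 0.67647.
SE(p̂) = √(0.67647·0.32353/68) = 0.056732.
The 98% critical value is z* = 2.326.
So ME = 0.1320.

ME = 0.1320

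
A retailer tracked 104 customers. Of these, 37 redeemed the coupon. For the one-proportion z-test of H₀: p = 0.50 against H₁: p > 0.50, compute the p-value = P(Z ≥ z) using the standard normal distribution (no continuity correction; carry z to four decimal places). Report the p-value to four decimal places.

p-value = 0.9984

p̂ = 37/104 = 0.35577.
Null standard error: √(0.50·0.50/104) = √0.002403846 = 0.049029.
Test statistic (full precision, shown to 4 dp): z = (37/104 − 0.50)/SE₀ ≈ -2.9417.
p-value = P(Z ≥ z) with z = -2.9417 → 0.9984.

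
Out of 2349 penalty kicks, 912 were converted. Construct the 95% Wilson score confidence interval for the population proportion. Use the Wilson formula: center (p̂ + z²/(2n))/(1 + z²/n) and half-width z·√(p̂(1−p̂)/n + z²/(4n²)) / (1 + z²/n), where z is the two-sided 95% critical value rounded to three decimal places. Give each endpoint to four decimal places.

(0.3687, 0.4081)

Here p̂ = 912/2349 = 0.38825 and z = 1.960 (z² = 3.841600).
1 + z²/n = 1.001635.
Adjusted center: (0.38825 + z²/(2n))/1.001635 = 0.38843.
Radicand: p̂(1−p̂)/n + z²/(4n²) = 0.000101112 + 0.000000174 = 0.000101286.
Half-width = 1.960·√0.000101286/1.001635 = 0.01969.
CI: 0.38843 ± 0.01969 = (0.3687, 0.4081).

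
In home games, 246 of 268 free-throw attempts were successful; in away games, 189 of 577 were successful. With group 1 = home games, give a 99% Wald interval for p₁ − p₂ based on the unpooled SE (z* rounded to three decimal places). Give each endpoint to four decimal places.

(0.5240, 0.6567)

p̂₁ = 246/268 = 0.91791, p̂₂ = 189/577 = 0.32756; p̂₁ − p̂₂ = 0.59035.
Unpooled SE = √(p̂₁(1−p̂₁)/n₁ + p̂₂(1−p̂₂)/n₂) = √(0.000281160 + 0.000381739) = 0.025747.
The 99% critical value is z* = 2.576. Margin of error = 0.06632.
CI: 0.59035 ± 0.06632 = (0.5240, 0.6567).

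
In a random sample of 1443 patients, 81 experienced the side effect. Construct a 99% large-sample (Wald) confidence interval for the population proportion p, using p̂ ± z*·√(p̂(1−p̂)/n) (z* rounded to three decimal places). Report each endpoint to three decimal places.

(0.041, 0.072)

Sample proportion p̂ = 81/1443 = 0.05613.
SE(p̂) = √(0.05613·0.94387/1443) = 0.006059.
The 99% critical value is z* = 2.576.
Margin of error: 2.576 × 0.006059 = 0.01561.
CI: 0.05613 ± 0.01561 = (0.041, 0.072).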